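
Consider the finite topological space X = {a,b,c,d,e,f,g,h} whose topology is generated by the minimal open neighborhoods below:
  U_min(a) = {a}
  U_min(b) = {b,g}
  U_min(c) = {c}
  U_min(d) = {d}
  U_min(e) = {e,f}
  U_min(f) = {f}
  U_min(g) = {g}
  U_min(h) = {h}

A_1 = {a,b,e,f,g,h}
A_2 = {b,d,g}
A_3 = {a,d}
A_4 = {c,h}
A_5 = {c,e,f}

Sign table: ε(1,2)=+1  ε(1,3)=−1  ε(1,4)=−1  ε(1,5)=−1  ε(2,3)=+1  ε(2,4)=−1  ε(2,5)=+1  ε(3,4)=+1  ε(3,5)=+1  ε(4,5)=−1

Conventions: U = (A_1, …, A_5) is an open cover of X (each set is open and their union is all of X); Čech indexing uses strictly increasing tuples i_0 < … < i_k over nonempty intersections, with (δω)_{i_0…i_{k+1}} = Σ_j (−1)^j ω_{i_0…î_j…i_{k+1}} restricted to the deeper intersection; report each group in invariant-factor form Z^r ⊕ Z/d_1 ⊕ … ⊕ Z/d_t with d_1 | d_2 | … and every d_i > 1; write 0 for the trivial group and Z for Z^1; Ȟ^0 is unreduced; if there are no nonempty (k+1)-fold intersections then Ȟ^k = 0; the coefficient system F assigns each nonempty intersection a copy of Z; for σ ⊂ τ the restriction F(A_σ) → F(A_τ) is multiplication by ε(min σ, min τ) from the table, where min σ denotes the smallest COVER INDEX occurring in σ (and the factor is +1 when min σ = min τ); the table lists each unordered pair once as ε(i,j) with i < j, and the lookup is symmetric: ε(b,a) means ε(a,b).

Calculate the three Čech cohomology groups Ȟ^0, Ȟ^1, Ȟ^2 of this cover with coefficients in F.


nonempty intersections:
  A12={b,g} A13={a} A14={h} A15={e,f} A23={d} A45={c}
C dims 5,6; δ0: rk 5, SNF 1^4·2
Ȟ^0: (5−5)−0=0 ⇒ 0
Ȟ^1: (6−0)−5=1 plus torsion [2] ⇒ Z ⊕ Z/2
Ȟ^2: (0−0)−0=0 ⇒ 0

Ȟ^0 ≅ 0, Ȟ^1 ≅ Z ⊕ Z/2, Ȟ^2 ≅ 0


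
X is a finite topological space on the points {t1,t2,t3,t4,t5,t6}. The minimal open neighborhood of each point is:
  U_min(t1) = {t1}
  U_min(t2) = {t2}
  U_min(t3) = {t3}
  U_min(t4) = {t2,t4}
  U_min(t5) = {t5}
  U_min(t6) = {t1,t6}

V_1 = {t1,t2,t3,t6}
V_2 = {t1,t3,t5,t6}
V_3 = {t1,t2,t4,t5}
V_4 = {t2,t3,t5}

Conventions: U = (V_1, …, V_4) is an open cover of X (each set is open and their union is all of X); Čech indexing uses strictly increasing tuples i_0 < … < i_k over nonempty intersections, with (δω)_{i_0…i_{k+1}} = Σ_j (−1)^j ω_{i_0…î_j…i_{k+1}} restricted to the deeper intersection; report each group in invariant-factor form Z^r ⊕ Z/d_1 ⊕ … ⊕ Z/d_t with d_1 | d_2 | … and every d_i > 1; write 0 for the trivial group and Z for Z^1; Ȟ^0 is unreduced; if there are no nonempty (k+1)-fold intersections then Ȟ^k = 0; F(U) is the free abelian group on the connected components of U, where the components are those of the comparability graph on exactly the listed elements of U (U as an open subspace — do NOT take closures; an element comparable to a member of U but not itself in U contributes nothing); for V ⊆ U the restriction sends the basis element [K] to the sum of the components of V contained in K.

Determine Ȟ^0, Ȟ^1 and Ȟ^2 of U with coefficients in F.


nonempty overlaps:
  V12={t1,t3,t6} V13={t1,t2} V14={t2,t3} V23={t1,t5} V24={t3,t5} V34={t2,t5}
  V123={t1} V124={t3} V134={t2} V234={t5}
components per intersection:
  V1: {t1,t6} {t2} {t3}
  V2: {t1,t6} {t3} {t5}
  V3: {t1} {t2,t4} {t5}
  V4: {t2} {t3} {t5}
  V12: {t1,t6} {t3}
  V13: {t1} {t2}
  V14: {t2} {t3}
  V23: {t1} {t5}
  V24: {t3} {t5}
  V34: {t2} {t5}
  V123: {t1}
  V124: {t3}
  V134: {t2}
  V234: {t5}
C dims 12,12,4; δ0: rk 8, SNF 1^8; δ1: rk 4, SNF 1^4
degree 0: 12−8−0 = 4 → Ȟ^0 ≅ Z^4
degree 1: 12−4−8 = 0 → Ȟ^1 ≅ 0
degree 2: 4−0−4 = 0 → Ȟ^2 ≅ 0

Ȟ^0 ≅ Z^4, Ȟ^1 ≅ 0 and Ȟ^2 ≅ 0


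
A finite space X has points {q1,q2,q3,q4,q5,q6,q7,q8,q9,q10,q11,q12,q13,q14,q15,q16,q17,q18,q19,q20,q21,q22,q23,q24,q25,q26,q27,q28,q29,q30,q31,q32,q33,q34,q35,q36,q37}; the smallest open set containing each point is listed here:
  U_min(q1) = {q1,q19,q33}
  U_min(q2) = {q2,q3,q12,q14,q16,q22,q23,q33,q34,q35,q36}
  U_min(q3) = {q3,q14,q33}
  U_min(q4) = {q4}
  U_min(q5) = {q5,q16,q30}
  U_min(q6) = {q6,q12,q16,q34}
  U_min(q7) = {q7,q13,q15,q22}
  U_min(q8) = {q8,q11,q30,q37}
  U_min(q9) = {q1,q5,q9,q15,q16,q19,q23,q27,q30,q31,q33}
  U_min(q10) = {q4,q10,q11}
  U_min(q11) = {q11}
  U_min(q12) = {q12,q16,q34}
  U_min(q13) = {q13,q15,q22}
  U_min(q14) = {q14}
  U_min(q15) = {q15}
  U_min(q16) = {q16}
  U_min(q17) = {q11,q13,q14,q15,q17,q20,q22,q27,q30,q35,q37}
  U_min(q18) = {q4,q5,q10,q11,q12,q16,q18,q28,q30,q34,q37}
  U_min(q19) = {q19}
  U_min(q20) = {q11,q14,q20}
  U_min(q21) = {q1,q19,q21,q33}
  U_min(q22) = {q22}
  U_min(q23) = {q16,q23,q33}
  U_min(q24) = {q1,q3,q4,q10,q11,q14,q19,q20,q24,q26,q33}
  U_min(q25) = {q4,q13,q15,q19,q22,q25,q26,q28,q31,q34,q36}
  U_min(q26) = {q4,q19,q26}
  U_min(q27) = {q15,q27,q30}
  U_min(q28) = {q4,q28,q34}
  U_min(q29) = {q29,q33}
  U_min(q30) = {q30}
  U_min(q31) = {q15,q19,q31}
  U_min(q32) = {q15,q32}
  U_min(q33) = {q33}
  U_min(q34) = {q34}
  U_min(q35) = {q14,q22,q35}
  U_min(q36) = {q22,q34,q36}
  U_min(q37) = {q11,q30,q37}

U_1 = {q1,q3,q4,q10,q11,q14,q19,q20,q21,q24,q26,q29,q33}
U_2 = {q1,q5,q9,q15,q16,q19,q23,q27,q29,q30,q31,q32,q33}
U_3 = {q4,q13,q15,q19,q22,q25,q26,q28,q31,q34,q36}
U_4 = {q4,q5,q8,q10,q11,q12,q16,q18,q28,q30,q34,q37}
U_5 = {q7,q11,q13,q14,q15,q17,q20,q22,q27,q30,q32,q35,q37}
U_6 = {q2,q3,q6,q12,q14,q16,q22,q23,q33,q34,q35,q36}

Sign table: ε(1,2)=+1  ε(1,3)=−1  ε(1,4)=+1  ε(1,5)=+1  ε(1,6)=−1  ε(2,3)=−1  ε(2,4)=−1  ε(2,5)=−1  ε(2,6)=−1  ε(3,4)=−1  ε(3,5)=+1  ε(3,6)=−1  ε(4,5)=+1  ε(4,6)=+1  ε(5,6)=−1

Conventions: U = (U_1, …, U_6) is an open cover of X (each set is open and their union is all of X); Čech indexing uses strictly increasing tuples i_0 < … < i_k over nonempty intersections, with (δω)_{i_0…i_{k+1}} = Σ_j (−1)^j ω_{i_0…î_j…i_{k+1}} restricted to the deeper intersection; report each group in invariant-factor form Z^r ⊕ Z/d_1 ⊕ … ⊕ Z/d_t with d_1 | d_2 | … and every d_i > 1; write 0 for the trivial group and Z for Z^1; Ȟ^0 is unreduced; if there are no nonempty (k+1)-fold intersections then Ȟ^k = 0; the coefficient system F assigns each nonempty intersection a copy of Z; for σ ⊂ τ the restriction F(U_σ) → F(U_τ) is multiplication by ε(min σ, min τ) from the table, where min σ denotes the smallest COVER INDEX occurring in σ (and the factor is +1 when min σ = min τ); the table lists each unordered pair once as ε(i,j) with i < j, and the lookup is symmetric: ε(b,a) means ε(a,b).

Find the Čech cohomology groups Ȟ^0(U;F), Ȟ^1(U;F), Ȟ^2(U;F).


Ȟ^0 ≅ 0, Ȟ^1 ≅ Z/2, Ȟ^2 ≅ Z

nonempty intersections:
  U12={q1,q19,q29,q33} U13={q4,q19,q26} U14={q4,q10,q11} U15={q11,q14,q20} U16={q3,q14,q33} U23={q15,q19,q31} U24={q5,q16,q30} U25={q15,q27,q30,q32} U26={q16,q23,q33} U34={q4,q28,q34} U35={q13,q15,q22} U36={q22,q34,q36} U45={q11,q30,q37} U46={q12,q16,q34} U56={q14,q22,q35}
  U123={q19} U126={q33} U134={q4} U145={q11} U156={q14} U235={q15} U245={q30} U246={q16} U346={q34} U356={q22}
C dims 6,15,10; δ0: rk 6, SNF 1^5·2; δ1: rk 9, SNF 1^9
Ȟ^0: (6−6)−0=0 ⇒ 0
Ȟ^1: (15−9)−6=0 plus torsion [2] ⇒ Z/2
Ȟ^2: (10−0)−9=1 ⇒ Z


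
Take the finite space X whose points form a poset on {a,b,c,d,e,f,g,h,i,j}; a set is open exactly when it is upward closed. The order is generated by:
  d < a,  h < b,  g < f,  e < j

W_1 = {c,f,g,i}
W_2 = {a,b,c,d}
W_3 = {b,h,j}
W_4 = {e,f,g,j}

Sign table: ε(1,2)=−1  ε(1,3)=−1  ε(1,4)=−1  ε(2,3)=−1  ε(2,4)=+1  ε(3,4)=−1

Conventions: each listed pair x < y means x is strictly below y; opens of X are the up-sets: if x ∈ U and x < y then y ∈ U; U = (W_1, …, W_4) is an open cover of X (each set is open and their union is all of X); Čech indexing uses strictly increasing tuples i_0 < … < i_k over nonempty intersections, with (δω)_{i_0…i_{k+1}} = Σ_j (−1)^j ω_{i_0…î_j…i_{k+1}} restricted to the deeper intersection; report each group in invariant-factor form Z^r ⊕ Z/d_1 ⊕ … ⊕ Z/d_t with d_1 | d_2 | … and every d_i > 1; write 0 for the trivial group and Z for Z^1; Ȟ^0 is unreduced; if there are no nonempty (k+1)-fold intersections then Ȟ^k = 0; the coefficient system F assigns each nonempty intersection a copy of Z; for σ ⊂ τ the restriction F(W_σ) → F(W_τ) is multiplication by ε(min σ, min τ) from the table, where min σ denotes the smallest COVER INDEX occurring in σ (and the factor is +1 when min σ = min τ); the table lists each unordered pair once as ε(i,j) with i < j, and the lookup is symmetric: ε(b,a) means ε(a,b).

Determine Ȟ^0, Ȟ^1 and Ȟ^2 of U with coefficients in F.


intersection data:
  W12={c} W14={f,g} W23={b} W34={j}
C dims 4,4; δ0: rk 3, SNF 1^3
Ȟ^0 = (4 − 3) − 0 = 1, so Ȟ^0 ≅ Z
Ȟ^1 = (4 − 0) − 3 = 1, so Ȟ^1 ≅ Z
Ȟ^2 = (0 − 0) − 0 = 0, so Ȟ^2 ≅ 0

Ȟ^0 ≅ Z, Ȟ^1 ≅ Z, Ȟ^2 ≅ 0


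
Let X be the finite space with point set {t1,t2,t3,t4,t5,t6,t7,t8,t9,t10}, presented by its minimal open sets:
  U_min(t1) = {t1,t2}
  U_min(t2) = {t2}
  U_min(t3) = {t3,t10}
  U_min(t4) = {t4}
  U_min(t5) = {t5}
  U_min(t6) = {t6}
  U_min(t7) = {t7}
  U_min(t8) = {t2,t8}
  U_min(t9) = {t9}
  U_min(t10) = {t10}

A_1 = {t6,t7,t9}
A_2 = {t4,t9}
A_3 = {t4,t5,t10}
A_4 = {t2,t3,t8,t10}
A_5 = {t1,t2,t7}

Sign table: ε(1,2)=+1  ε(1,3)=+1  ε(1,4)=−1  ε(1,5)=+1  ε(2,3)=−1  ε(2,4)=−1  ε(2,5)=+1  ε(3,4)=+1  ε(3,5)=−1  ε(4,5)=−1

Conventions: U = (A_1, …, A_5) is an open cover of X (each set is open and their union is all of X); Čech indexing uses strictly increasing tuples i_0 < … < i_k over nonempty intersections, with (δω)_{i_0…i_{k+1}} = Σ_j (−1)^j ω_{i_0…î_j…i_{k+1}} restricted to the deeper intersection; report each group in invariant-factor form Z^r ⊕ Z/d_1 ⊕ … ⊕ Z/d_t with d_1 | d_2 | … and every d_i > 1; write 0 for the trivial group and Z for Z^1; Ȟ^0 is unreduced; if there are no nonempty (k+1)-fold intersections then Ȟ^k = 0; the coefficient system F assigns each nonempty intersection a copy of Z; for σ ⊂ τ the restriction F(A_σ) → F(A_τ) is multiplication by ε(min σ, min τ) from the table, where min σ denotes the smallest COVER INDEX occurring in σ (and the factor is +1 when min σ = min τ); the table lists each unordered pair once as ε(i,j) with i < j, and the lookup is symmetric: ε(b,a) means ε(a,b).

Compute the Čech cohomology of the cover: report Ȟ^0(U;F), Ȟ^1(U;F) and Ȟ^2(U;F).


nonempty intersections:
  A12={t9} A15={t7} A23={t4} A34={t10} A45={t2}
C dims 5,5; δ0: rk 4, SNF 1^4
Ȟ^0: (5−4)−0=1 ⇒ Z
Ȟ^1: (5−0)−4=1 ⇒ Z
Ȟ^2: (0−0)−0=0 ⇒ 0

Ȟ^0 ≅ Z, Ȟ^1 ≅ Z and Ȟ^2 ≅ 0


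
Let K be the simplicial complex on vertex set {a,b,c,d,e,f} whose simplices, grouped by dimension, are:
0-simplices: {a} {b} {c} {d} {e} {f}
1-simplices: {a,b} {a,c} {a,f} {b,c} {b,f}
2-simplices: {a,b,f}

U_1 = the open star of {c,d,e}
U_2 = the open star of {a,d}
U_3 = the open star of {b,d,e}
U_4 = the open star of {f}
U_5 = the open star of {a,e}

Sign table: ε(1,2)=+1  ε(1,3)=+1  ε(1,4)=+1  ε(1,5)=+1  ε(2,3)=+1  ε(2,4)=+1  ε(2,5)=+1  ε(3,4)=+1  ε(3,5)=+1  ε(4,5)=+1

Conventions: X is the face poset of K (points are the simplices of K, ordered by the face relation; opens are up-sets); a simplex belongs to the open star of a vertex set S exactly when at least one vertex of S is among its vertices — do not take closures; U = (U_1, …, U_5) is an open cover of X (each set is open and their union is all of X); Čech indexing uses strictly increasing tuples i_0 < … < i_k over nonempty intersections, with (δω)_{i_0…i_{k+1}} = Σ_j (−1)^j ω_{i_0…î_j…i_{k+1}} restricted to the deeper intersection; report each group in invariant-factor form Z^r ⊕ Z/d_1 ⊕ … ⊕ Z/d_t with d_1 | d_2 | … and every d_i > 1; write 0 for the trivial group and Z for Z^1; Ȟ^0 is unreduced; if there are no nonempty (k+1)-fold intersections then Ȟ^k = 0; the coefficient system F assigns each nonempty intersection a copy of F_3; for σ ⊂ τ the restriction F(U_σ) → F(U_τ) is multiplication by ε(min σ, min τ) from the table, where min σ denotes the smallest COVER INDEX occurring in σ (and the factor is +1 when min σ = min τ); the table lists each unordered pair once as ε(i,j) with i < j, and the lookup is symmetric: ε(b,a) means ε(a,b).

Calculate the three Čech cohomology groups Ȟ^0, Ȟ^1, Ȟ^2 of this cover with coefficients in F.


intersection data:
  U1={{c},{d},{e},{a,c},{b,c}} U2={{a},{d},{a,b},{a,c},{a,f},{a,b,f}} U3={{b},{d},{e},{a,b},{b,c},{b,f},{a,b,f}} U4={{f},{a,f},{b,f},{a,b,f}} U5={{a},{e},{a,b},{a,c},{a,f},{a,b,f}}
  U12={{d},{a,c}} U13={{d},{e},{b,c}} U15={{e},{a,c}} U23={{d},{a,b},{a,b,f}} U24={{a,f},{a,b,f}} U25={{a},{a,b},{a,c},{a,f},{a,b,f}} U34={{b,f},{a,b,f}} U35={{e},{a,b},{a,b,f}} U45={{a,f},{a,b,f}}
  U123={{d}} U125={{a,c}} U135={{e}} U234={{a,b,f}} U235={{a,b},{a,b,f}} U245={{a,f},{a,b,f}} U345={{a,b,f}}
  U2345={{a,b,f}}
C dims 5,9,7,1; δ0: rk_F3 4; δ1: rk_F3 5; δ2: rk_F3 1
Ȟ^0 = (5 − 4) − 0 = 1, so Ȟ^0 ≅ Z/3
Ȟ^1 = (9 − 5) − 4 = 0, so Ȟ^1 ≅ 0
Ȟ^2 = (7 − 1) − 5 = 1, so Ȟ^2 ≅ Z/3

Ȟ^0(U;F) ≅ Z/3,  Ȟ^1(U;F) ≅ 0,  Ȟ^2(U;F) ≅ Z/3


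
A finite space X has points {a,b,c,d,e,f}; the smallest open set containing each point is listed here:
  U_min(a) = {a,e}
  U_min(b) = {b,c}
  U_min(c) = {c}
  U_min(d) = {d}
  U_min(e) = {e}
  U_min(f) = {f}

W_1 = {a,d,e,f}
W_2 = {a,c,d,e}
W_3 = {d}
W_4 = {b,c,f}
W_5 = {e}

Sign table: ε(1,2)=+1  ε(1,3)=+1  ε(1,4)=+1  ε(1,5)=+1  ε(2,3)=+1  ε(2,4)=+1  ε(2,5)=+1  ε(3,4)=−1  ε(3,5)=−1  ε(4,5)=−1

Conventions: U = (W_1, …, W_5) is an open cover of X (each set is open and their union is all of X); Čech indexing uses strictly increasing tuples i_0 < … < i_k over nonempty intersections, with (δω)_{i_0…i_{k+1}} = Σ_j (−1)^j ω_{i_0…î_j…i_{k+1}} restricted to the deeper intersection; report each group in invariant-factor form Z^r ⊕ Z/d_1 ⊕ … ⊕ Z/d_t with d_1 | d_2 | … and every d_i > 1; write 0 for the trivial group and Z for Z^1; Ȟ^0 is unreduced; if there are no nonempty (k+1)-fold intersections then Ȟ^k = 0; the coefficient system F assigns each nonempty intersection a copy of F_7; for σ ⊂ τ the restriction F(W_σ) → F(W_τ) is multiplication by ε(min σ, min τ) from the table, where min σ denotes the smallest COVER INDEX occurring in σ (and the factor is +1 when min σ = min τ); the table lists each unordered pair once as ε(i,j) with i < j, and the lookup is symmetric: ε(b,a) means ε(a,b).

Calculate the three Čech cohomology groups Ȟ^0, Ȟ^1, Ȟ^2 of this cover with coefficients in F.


cover nerve:
  W12={a,d,e} W13={d} W14={f} W15={e} W23={d} W24={c} W25={e}
  W123={d} W125={e}
C dims 5,7,2; δ0: rk_F7 4; δ1: rk_F7 2
Ȟ^0: (5−4)−0=1 ⇒ Z/7
Ȟ^1: (7−2)−4=1 ⇒ Z/7
Ȟ^2: (2−0)−2=0 ⇒ 0

Ȟ^0(U;F) ≅ Z/7, Ȟ^1(U;F) ≅ Z/7, Ȟ^2(U;F) ≅ 0


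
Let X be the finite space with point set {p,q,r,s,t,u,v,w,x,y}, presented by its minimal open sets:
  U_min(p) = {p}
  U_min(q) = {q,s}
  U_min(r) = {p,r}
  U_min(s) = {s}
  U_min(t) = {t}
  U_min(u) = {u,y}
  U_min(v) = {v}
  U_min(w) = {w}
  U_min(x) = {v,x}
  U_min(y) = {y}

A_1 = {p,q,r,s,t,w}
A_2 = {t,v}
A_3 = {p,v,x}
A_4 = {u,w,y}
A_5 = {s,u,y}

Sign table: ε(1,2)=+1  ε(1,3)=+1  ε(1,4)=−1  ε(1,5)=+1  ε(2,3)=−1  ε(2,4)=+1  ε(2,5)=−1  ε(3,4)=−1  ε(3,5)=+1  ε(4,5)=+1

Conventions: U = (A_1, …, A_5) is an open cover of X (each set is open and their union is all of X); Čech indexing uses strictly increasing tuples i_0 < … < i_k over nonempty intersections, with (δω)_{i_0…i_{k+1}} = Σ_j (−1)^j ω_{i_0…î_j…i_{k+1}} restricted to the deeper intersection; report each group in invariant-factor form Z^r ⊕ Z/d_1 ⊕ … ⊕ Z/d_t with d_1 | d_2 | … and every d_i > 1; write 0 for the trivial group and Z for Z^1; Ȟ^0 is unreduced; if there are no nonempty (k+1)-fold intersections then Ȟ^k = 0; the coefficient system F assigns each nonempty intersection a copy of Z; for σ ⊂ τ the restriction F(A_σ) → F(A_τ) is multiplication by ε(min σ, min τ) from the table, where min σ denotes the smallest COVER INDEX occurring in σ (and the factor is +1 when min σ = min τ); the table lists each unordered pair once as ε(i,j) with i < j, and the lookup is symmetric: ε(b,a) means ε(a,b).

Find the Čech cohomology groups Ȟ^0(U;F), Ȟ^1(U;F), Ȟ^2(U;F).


nonempty overlaps:
  A12={t} A13={p} A14={w} A15={s} A23={v} A45={u,y}
C dims 5,6; δ0: rk 5, SNF 1^4·2
degree 0: 5−5−0 = 0 → Ȟ^0 ≅ 0
degree 1: 6−0−5 = 1 plus torsion [2] → Ȟ^1 ≅ Z ⊕ Z/2
degree 2: 0−0−0 = 0 → Ȟ^2 ≅ 0

Ȟ^0(U;F) ≅ 0,  Ȟ^1(U;F) ≅ Z ⊕ Z/2,  Ȟ^2(U;F) ≅ 0


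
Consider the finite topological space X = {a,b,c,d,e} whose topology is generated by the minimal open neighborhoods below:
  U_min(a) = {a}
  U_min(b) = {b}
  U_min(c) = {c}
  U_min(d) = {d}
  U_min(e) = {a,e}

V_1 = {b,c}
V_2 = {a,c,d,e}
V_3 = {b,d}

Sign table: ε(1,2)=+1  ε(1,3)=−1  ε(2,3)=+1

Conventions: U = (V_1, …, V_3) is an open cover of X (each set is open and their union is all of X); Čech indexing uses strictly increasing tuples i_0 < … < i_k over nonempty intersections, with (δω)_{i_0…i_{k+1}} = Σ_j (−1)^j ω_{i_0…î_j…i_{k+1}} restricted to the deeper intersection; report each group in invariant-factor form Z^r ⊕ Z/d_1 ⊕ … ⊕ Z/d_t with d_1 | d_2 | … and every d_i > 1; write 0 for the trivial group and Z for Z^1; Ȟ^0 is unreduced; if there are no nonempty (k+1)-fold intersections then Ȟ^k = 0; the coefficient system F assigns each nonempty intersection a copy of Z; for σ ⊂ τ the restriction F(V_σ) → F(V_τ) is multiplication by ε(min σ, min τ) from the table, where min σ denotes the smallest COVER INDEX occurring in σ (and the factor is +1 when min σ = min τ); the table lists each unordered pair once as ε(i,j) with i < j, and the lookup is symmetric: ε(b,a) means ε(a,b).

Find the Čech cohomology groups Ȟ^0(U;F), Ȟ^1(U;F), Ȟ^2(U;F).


Ȟ^0 ≅ 0, Ȟ^1 ≅ Z/2 and Ȟ^2 ≅ 0

nerve of the cover:
  V12={c} V13={b} V23={d}
C dims 3,3; δ0: rk 3, SNF 1^2·2
Ȟ^0 = (3 − 3) − 0 = 0, so Ȟ^0 ≅ 0
Ȟ^1 = (3 − 0) − 3 = 0 plus torsion [2], so Ȟ^1 ≅ Z/2
Ȟ^2 = (0 − 0) − 0 = 0, so Ȟ^2 ≅ 0


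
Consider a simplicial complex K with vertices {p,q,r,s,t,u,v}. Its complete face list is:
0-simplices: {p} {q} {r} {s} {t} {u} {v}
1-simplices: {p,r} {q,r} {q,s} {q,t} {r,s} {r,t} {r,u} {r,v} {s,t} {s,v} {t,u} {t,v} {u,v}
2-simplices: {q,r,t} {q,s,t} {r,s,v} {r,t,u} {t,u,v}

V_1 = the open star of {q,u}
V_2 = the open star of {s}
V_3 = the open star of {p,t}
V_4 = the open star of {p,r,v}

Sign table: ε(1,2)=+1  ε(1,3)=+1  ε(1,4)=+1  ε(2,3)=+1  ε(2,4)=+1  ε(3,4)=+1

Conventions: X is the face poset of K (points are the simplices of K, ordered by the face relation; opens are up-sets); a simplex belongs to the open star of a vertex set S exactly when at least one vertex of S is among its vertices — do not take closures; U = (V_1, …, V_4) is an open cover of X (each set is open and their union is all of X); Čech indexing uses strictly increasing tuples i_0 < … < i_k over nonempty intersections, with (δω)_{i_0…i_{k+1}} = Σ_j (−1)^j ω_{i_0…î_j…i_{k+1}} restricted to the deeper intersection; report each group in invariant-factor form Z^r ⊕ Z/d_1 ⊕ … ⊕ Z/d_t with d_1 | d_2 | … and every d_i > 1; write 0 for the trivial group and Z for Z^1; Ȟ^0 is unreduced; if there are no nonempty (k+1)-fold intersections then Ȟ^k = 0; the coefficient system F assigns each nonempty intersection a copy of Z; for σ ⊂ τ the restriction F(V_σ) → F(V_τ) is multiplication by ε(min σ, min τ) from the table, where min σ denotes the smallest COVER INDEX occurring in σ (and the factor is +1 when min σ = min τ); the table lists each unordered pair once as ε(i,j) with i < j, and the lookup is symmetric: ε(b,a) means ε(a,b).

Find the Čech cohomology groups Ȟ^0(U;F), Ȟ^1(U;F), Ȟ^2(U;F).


cover nerve:
  V1={{q},{u},{q,r},{q,s},{q,t},{r,u},{t,u},{u,v},{q,r,t},{q,s,t},{r,t,u},{t,u,v}} V2={{s},{q,s},{r,s},{s,t},{s,v},{q,s,t},{r,s,v}} V3={{p},{t},{p,r},{q,t},{r,t},{s,t},{t,u},{t,v},{q,r,t},{q,s,t},{r,t,u},{t,u,v}} V4={{p},{r},{v},{p,r},{q,r},{r,s},{r,t},{r,u},{r,v},{s,v},{t,v},{u,v},{q,r,t},{r,s,v},{r,t,u},{t,u,v}}
  V12={{q,s},{q,s,t}} V13={{q,t},{t,u},{q,r,t},{q,s,t},{r,t,u},{t,u,v}} V14={{q,r},{r,u},{u,v},{q,r,t},{r,t,u},{t,u,v}} V23={{s,t},{q,s,t}} V24={{r,s},{s,v},{r,s,v}} V34={{p},{p,r},{r,t},{t,v},{q,r,t},{r,t,u},{t,u,v}}
  V123={{q,s,t}} V134={{q,r,t},{r,t,u},{t,u,v}}
C dims 4,6,2; δ0: rk 3, SNF 1^3; δ1: rk 2, SNF 1^2
Ȟ^0: (4−3)−0=1 ⇒ Z
Ȟ^1: (6−2)−3=1 ⇒ Z
Ȟ^2: (2−0)−2=0 ⇒ 0

Ȟ^0(U;F) ≅ Z,  Ȟ^1(U;F) ≅ Z,  Ȟ^2(U;F) ≅ 0


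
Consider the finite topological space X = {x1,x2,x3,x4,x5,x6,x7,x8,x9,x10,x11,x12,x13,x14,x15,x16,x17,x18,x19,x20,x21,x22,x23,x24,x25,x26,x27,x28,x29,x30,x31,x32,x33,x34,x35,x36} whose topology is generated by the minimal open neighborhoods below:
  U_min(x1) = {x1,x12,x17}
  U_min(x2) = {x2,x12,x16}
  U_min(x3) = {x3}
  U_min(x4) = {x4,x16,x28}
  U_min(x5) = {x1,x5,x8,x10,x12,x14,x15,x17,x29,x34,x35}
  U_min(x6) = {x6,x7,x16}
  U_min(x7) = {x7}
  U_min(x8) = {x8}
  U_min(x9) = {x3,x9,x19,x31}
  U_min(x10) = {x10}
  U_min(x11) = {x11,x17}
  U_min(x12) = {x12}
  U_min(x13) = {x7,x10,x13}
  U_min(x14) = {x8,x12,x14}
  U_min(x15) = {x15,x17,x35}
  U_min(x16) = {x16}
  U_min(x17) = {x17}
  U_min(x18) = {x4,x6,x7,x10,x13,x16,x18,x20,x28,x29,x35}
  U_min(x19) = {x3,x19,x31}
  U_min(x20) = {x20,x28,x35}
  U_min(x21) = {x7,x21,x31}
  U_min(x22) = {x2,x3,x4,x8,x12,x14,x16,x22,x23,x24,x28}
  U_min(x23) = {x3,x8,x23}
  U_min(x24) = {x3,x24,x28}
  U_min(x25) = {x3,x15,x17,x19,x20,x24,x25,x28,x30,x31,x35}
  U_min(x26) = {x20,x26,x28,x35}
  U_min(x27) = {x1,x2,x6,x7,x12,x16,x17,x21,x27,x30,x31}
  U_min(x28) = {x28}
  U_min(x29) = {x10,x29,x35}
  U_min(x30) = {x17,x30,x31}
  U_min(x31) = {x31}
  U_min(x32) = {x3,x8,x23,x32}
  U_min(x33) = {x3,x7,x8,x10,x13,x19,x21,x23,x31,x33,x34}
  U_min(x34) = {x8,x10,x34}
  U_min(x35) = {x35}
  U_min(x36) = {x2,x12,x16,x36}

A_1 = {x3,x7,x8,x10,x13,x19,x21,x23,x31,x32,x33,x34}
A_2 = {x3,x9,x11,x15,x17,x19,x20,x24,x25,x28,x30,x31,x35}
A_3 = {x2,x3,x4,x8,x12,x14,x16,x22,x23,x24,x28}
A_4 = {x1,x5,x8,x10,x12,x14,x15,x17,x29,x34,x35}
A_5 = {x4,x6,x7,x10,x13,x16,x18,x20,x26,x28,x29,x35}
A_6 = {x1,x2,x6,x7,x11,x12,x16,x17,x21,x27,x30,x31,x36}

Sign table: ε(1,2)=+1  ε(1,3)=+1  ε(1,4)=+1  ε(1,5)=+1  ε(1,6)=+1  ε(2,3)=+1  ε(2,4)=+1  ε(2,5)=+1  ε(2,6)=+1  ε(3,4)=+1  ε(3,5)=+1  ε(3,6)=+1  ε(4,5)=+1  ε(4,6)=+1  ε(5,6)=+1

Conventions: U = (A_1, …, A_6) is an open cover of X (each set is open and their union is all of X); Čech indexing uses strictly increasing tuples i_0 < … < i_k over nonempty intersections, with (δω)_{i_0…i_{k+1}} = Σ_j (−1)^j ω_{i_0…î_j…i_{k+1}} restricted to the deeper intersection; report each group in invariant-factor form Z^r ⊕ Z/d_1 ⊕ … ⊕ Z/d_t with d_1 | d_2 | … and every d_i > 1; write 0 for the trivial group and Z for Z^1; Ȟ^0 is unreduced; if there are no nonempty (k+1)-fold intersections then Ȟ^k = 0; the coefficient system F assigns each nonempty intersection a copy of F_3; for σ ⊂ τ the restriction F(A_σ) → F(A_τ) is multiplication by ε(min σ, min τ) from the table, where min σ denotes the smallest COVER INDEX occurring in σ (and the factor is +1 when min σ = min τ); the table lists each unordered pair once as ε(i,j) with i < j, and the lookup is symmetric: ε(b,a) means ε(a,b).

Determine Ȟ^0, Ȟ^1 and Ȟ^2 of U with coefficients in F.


nonempty intersections:
  A12={x3,x19,x31} A13={x3,x8,x23} A14={x8,x10,x34} A15={x7,x10,x13} A16={x7,x21,x31} A23={x3,x24,x28} A24={x15,x17,x35} A25={x20,x28,x35} A26={x11,x17,x30,x31} A34={x8,x12,x14} A35={x4,x16,x28} A36={x2,x12,x16} A45={x10,x29,x35} A46={x1,x12,x17} A56={x6,x7,x16}
  A123={x3} A126={x31} A134={x8} A145={x10} A156={x7} A235={x28} A245={x35} A246={x17} A346={x12} A356={x16}
C dims 6,15,10; δ0: rk_F3 5; δ1: rk_F3 10
Ȟ^0: (6−5)−0=1 ⇒ Z/3
Ȟ^1: (15−10)−5=0 ⇒ 0
Ȟ^2: (10−0)−10=0 ⇒ 0

Ȟ^0(U;F) ≅ Z/3; Ȟ^1(U;F) ≅ 0; Ȟ^2(U;F) ≅ 0


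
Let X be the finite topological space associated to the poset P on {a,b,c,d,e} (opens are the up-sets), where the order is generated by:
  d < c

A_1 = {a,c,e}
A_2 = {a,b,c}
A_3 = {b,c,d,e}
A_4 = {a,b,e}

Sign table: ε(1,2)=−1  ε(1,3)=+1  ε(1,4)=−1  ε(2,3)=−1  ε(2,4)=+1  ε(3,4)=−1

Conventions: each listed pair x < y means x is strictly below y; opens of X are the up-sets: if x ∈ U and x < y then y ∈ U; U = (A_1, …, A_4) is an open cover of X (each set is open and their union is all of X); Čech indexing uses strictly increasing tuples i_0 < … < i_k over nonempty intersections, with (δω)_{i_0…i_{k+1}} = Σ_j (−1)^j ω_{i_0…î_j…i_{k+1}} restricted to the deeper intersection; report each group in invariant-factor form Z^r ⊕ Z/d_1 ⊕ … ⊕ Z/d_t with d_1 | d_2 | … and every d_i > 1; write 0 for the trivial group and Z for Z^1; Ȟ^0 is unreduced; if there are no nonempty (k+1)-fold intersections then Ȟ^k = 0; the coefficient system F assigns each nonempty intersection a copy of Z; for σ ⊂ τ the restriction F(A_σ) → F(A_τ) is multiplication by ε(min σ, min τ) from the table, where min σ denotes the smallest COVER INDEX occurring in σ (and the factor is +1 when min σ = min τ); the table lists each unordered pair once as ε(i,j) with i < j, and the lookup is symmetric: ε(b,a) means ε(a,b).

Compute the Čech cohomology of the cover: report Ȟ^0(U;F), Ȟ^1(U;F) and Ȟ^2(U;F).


nonempty overlaps:
  A12={a,c} A13={c,e} A14={a,e} A23={b,c} A24={a,b} A34={b,e}
  A123={c} A124={a} A134={e} A234={b}
C dims 4,6,4; δ0: rk 3, SNF 1^3; δ1: rk 3, SNF 1^3
degree 0: 4−3−0 = 1 → Ȟ^0 ≅ Z
degree 1: 6−3−3 = 0 → Ȟ^1 ≅ 0
degree 2: 4−0−3 = 1 → Ȟ^2 ≅ Z

Ȟ^0 = Z,  Ȟ^1 = 0,  Ȟ^2 = Z


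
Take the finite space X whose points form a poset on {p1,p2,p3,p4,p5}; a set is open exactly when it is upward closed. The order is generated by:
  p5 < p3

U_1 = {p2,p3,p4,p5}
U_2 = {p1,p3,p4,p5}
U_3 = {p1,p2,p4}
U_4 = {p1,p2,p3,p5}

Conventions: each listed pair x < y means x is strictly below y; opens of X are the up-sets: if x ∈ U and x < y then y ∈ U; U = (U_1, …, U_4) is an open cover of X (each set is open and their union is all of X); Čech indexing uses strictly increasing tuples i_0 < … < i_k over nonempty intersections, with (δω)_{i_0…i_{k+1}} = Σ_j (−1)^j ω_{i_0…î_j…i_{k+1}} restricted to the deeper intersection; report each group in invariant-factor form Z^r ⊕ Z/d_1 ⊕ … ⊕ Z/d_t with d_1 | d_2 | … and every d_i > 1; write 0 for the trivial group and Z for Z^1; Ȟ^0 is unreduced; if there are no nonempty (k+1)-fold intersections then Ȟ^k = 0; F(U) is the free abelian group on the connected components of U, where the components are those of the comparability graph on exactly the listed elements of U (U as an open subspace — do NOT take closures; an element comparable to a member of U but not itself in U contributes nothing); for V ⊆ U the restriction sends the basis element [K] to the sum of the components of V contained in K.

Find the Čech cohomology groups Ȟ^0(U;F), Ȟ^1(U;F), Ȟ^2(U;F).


intersection data:
  U12={p3,p4,p5} U13={p2,p4} U14={p2,p3,p5} U23={p1,p4} U24={p1,p3,p5} U34={p1,p2}
  U123={p4} U124={p3,p5} U134={p2} U234={p1}
components per intersection:
  U1: {p2} {p3,p5} {p4}
  U2: {p1} {p3,p5} {p4}
  U3: {p1} {p2} {p4}
  U4: {p1} {p2} {p3,p5}
  U12: {p3,p5} {p4}
  U13: {p2} {p4}
  U14: {p2} {p3,p5}
  U23: {p1} {p4}
  U24: {p1} {p3,p5}
  U34: {p1} {p2}
  U123: {p4}
  U124: {p3,p5}
  U134: {p2}
  U234: {p1}
C dims 12,12,4; δ0: rk 8, SNF 1^8; δ1: rk 4, SNF 1^4
Ȟ^0 = (12 − 8) − 0 = 4, so Ȟ^0 ≅ Z^4
Ȟ^1 = (12 − 4) − 8 = 0, so Ȟ^1 ≅ 0
Ȟ^2 = (4 − 0) − 4 = 0, so Ȟ^2 ≅ 0

Ȟ^0 ≅ Z^4, Ȟ^1 ≅ 0, Ȟ^2 ≅ 0


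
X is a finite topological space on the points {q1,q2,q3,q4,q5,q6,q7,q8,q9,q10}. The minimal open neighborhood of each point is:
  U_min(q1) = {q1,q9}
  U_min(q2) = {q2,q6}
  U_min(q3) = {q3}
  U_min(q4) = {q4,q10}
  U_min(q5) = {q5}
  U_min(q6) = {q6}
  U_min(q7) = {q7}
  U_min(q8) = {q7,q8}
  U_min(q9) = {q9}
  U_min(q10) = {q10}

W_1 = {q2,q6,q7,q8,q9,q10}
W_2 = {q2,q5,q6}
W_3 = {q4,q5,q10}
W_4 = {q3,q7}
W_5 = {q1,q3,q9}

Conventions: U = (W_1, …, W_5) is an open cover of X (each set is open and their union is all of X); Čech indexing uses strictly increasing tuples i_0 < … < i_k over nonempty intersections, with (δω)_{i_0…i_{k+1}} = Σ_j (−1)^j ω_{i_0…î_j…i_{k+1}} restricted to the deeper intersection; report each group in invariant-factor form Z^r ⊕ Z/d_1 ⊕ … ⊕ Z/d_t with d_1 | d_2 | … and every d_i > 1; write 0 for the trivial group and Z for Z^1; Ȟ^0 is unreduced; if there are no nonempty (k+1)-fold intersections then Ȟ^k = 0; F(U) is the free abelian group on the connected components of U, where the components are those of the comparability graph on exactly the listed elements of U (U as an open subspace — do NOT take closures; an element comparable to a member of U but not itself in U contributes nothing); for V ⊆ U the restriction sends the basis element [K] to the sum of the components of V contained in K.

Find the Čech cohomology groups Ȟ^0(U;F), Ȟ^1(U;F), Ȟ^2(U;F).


Ȟ^0 ≅ Z^6, Ȟ^1 ≅ 0, Ȟ^2 ≅ 0

nonempty overlaps:
  W12={q2,q6} W13={q10} W14={q7} W15={q9} W23={q5} W45={q3}
components per intersection:
  W1: {q2,q6} {q7,q8} {q9} {q10}
  W2: {q2,q6} {q5}
  W3: {q4,q10} {q5}
  W4: {q3} {q7}
  W5: {q1,q9} {q3}
  W12: {q2,q6}
  W13: {q10}
  W14: {q7}
  W15: {q9}
  W23: {q5}
  W45: {q3}
C dims 12,6; δ0: rk 6, SNF 1^6
degree 0: 12−6−0 = 6 → Ȟ^0 ≅ Z^6
degree 1: 6−0−6 = 0 → Ȟ^1 ≅ 0
degree 2: 0−0−0 = 0 → Ȟ^2 ≅ 0


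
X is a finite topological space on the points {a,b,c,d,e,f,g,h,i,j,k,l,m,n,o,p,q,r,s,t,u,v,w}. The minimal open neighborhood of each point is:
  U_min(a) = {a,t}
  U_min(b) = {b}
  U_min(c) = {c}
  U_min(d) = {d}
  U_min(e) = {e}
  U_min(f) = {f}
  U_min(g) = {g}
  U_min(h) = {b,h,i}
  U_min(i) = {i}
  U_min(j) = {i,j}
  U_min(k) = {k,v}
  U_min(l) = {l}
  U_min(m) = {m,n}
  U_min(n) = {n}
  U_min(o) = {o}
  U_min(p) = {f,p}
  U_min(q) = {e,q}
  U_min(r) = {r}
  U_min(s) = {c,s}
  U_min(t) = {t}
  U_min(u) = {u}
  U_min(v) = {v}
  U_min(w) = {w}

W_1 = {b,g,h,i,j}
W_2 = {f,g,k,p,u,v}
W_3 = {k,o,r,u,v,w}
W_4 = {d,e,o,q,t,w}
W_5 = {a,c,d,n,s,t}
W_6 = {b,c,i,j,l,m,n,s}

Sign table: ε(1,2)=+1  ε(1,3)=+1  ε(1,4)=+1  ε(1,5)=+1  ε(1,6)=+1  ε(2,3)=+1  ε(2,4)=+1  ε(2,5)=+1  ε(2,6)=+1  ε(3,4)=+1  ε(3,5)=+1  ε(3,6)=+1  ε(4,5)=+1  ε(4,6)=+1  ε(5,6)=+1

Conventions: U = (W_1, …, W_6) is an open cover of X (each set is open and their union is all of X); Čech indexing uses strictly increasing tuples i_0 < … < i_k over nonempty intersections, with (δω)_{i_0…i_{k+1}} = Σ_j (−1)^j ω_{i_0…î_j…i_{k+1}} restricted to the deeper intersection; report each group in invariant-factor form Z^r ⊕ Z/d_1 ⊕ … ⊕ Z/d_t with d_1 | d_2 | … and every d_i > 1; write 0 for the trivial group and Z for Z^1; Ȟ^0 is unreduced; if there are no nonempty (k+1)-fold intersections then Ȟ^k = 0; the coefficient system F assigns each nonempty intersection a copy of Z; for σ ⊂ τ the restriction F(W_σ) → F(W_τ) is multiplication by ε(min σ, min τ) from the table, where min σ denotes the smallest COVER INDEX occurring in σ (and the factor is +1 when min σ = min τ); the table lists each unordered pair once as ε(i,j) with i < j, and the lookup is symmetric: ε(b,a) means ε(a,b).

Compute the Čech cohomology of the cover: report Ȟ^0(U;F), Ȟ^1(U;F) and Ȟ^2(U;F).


nerve of the cover:
  W12={g} W16={b,i,j} W23={k,u,v} W34={o,w} W45={d,t} W56={c,n,s}
C dims 6,6; δ0: rk 5, SNF 1^5
Ȟ^0 = (6 − 5) − 0 = 1, so Ȟ^0 ≅ Z
Ȟ^1 = (6 − 0) − 5 = 1, so Ȟ^1 ≅ Z
Ȟ^2 = (0 − 0) − 0 = 0, so Ȟ^2 ≅ 0

Ȟ^0 = Z; Ȟ^1 = Z; Ȟ^2 = 0


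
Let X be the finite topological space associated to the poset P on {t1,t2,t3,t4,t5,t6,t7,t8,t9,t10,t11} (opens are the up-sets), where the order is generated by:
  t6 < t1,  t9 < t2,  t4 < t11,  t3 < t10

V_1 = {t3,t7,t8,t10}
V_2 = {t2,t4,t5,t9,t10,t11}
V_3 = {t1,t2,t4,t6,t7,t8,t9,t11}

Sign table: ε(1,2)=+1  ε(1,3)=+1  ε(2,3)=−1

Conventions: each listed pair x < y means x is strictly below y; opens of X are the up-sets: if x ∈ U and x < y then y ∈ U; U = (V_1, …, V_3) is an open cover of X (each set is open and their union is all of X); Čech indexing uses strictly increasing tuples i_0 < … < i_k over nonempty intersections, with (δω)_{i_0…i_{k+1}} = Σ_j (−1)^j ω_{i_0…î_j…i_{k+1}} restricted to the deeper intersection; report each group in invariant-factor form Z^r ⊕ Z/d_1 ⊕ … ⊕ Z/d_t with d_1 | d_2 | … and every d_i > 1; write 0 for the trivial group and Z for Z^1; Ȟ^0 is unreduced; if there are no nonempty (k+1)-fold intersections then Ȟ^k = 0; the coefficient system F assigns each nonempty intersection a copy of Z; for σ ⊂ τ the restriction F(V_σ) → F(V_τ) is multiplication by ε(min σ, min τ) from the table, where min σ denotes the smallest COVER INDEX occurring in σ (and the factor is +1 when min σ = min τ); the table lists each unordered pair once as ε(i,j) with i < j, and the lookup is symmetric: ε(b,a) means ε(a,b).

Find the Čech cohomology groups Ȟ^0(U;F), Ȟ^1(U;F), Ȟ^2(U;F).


cover nerve:
  V12={t10} V13={t7,t8} V23={t2,t4,t9,t11}
C dims 3,3; δ0: rk 3, SNF 1^2·2
Ȟ^0: (3−3)−0=0 ⇒ 0
Ȟ^1: (3−0)−3=0 plus torsion [2] ⇒ Z/2
Ȟ^2: (0−0)−0=0 ⇒ 0

Ȟ^0 = 0,  Ȟ^1 = Z/2,  Ȟ^2 = 0


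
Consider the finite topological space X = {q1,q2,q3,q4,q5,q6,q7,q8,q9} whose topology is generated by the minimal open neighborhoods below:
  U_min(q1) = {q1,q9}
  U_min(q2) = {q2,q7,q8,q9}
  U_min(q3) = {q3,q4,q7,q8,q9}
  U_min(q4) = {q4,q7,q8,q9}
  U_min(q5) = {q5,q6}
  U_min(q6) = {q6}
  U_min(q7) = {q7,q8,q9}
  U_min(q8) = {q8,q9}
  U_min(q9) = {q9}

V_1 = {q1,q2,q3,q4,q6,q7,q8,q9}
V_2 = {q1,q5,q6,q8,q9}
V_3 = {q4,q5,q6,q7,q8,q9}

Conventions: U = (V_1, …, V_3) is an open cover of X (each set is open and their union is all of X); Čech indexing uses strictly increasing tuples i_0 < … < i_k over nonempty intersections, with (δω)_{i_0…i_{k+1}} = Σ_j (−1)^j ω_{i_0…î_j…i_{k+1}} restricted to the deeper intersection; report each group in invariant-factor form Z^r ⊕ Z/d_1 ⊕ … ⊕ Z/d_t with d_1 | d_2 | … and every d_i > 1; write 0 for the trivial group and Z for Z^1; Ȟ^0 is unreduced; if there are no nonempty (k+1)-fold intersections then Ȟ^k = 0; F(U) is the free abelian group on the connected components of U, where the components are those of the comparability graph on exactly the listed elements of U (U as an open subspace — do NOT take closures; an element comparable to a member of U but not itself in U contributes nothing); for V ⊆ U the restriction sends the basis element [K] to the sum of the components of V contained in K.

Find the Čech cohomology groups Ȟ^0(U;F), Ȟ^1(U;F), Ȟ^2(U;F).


nerve simplices:
  V12={q1,q6,q8,q9} V13={q4,q6,q7,q8,q9} V23={q5,q6,q8,q9}
  V123={q6,q8,q9}
components per intersection:
  V1: {q1,q2,q3,q4,q7,q8,q9} {q6}
  V2: {q1,q8,q9} {q5,q6}
  V3: {q4,q7,q8,q9} {q5,q6}
  V12: {q1,q8,q9} {q6}
  V13: {q4,q7,q8,q9} {q6}
  V23: {q5,q6} {q8,q9}
  V123: {q6} {q8,q9}
C dims 6,6,2; δ0: rk 4, SNF 1^4; δ1: rk 2, SNF 1^2
degree 0: 6−4−0 = 2 → Ȟ^0 ≅ Z^2
degree 1: 6−2−4 = 0 → Ȟ^1 ≅ 0
degree 2: 2−0−2 = 0 → Ȟ^2 ≅ 0

Ȟ^0(U;F) ≅ Z^2, Ȟ^1(U;F) ≅ 0 and Ȟ^2(U;F) ≅ 0


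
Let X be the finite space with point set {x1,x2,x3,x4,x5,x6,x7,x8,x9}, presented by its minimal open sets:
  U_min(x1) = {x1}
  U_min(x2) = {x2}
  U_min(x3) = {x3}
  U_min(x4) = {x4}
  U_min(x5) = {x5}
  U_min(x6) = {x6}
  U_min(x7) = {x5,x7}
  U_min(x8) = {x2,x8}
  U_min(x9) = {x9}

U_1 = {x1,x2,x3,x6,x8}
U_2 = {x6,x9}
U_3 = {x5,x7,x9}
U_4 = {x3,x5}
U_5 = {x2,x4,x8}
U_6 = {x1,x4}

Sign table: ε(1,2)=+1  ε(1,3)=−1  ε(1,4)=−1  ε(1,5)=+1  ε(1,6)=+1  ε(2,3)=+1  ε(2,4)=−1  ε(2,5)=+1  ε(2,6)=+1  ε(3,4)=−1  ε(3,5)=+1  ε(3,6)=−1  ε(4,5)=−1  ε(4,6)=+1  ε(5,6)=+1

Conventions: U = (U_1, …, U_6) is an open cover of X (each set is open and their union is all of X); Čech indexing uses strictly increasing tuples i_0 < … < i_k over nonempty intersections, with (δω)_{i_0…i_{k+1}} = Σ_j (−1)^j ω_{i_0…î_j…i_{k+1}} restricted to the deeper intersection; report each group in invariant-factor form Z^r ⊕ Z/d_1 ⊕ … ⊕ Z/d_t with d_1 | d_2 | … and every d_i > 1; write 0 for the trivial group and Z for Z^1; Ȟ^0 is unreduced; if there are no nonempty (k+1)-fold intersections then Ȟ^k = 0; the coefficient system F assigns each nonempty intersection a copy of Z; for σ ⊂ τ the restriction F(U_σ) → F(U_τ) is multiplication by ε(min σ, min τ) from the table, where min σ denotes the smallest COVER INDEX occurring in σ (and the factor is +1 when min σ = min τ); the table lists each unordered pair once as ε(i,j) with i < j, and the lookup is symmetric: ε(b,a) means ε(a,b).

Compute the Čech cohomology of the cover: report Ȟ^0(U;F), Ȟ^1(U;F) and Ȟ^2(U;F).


Ȟ^0 ≅ Z; Ȟ^1 ≅ Z^2; Ȟ^2 ≅ 0

nerve simplices:
  U12={x6} U14={x3} U15={x2,x8} U16={x1} U23={x9} U34={x5} U56={x4}
C dims 6,7; δ0: rk 5, SNF 1^5
degree 0: 6−5−0 = 1 → Ȟ^0 ≅ Z
degree 1: 7−0−5 = 2 → Ȟ^1 ≅ Z^2
degree 2: 0−0−0 = 0 → Ȟ^2 ≅ 0


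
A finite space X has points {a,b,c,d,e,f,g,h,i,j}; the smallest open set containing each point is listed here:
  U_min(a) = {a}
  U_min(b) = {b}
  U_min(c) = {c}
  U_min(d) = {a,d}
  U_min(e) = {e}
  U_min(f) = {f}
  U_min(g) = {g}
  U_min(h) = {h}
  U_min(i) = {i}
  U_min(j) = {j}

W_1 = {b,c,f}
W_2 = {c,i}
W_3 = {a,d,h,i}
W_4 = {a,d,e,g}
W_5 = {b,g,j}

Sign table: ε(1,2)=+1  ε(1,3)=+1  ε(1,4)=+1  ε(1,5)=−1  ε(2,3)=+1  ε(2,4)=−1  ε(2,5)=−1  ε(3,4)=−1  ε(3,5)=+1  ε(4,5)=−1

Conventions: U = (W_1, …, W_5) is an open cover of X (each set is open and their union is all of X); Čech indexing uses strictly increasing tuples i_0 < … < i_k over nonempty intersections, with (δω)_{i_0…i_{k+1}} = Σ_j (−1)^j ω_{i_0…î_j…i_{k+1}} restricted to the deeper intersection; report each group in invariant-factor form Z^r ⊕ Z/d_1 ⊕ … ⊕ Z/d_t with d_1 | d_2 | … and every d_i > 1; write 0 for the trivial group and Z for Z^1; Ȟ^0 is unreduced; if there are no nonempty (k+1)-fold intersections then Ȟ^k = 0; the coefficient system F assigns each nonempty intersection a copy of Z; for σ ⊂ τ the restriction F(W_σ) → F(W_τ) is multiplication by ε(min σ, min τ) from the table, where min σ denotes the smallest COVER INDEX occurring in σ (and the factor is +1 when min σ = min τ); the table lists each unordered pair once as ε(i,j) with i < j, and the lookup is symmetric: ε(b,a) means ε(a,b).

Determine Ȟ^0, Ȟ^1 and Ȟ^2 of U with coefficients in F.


Ȟ^0 = 0, Ȟ^1 = Z/2 and Ȟ^2 = 0

nerve simplices:
  W12={c} W15={b} W23={i} W34={a,d} W45={g}
C dims 5,5; δ0: rk 5, SNF 1^4·2
degree 0: 5−5−0 = 0 → Ȟ^0 ≅ 0
degree 1: 5−0−5 = 0 plus torsion [2] → Ȟ^1 ≅ Z/2
degree 2: 0−0−0 = 0 → Ȟ^2 ≅ 0


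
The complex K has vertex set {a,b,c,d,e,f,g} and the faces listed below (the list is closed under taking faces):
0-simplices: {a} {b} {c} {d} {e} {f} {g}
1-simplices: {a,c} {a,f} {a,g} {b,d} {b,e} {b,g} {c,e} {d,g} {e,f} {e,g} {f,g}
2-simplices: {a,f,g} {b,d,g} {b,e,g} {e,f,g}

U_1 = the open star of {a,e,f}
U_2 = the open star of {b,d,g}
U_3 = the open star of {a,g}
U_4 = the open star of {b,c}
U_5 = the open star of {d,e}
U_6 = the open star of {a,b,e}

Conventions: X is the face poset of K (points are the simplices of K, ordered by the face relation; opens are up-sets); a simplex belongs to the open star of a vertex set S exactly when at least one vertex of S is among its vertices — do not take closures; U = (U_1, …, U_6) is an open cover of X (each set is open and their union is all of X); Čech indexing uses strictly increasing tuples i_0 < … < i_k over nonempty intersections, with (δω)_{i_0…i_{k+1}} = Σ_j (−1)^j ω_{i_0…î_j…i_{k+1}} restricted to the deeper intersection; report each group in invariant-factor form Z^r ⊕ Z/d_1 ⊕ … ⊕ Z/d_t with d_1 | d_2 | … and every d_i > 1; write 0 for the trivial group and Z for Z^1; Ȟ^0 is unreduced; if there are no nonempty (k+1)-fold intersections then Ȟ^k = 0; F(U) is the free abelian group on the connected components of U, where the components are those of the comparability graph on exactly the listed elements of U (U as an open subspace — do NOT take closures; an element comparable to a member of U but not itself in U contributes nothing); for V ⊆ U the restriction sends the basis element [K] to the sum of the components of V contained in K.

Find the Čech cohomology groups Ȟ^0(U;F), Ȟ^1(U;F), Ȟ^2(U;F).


Ȟ^0 = Z, Ȟ^1 = Z and Ȟ^2 = 0

intersection data:
  U1={{a},{e},{f},{a,c},{a,f},{a,g},{b,e},{c,e},{e,f},{e,g},{f,g},{a,f,g},{b,e,g},{e,f,g}} U2={{b},{d},{g},{a,g},{b,d},{b,e},{b,g},{d,g},{e,g},{f,g},{a,f,g},{b,d,g},{b,e,g},{e,f,g}} U3={{a},{g},{a,c},{a,f},{a,g},{b,g},{d,g},{e,g},{f,g},{a,f,g},{b,d,g},{b,e,g},{e,f,g}} U4={{b},{c},{a,c},{b,d},{b,e},{b,g},{c,e},{b,d,g},{b,e,g}} U5={{d},{e},{b,d},{b,e},{c,e},{d,g},{e,f},{e,g},{b,d,g},{b,e,g},{e,f,g}} U6={{a},{b},{e},{a,c},{a,f},{a,g},{b,d},{b,e},{b,g},{c,e},{e,f},{e,g},{a,f,g},{b,d,g},{b,e,g},{e,f,g}}
  U12={{a,g},{b,e},{e,g},{f,g},{a,f,g},{b,e,g},{e,f,g}} U13={{a},{a,c},{a,f},{a,g},{e,g},{f,g},{a,f,g},{b,e,g},{e,f,g}} U14={{a,c},{b,e},{c,e},{b,e,g}} U15={{e},{b,e},{c,e},{e,f},{e,g},{b,e,g},{e,f,g}} U16={{a},{e},{a,c},{a,f},{a,g},{b,e},{c,e},{e,f},{e,g},{a,f,g},{b,e,g},{e,f,g}} U23={{g},{a,g},{b,g},{d,g},{e,g},{f,g},{a,f,g},{b,d,g},{b,e,g},{e,f,g}} U24={{b},{b,d},{b,e},{b,g},{b,d,g},{b,e,g}} U25={{d},{b,d},{b,e},{d,g},{e,g},{b,d,g},{b,e,g},{e,f,g}} U26={{b},{a,g},{b,d},{b,e},{b,g},{e,g},{a,f,g},{b,d,g},{b,e,g},{e,f,g}} U34={{a,c},{b,g},{b,d,g},{b,e,g}} U35={{d,g},{e,g},{b,d,g},{b,e,g},{e,f,g}} U36={{a},{a,c},{a,f},{a,g},{b,g},{e,g},{a,f,g},{b,d,g},{b,e,g},{e,f,g}} U45={{b,d},{b,e},{c,e},{b,d,g},{b,e,g}} U46={{b},{a,c},{b,d},{b,e},{b,g},{c,e},{b,d,g},{b,e,g}} U56={{e},{b,d},{b,e},{c,e},{e,f},{e,g},{b,d,g},{b,e,g},{e,f,g}}
  U123={{a,g},{e,g},{f,g},{a,f,g},{b,e,g},{e,f,g}} U124={{b,e},{b,e,g}} U125={{b,e},{e,g},{b,e,g},{e,f,g}} U126={{a,g},{b,e},{e,g},{a,f,g},{b,e,g},{e,f,g}} U134={{a,c},{b,e,g}} U135={{e,g},{b,e,g},{e,f,g}} U136={{a},{a,c},{a,f},{a,g},{e,g},{a,f,g},{b,e,g},{e,f,g}} U145={{b,e},{c,e},{b,e,g}} U146={{a,c},{b,e},{c,e},{b,e,g}} U156={{e},{b,e},{c,e},{e,f},{e,g},{b,e,g},{e,f,g}} U234={{b,g},{b,d,g},{b,e,g}} U235={{d,g},{e,g},{b,d,g},{b,e,g},{e,f,g}} U236={{a,g},{b,g},{e,g},{a,f,g},{b,d,g},{b,e,g},{e,f,g}} U245={{b,d},{b,e},{b,d,g},{b,e,g}} U246={{b},{b,d},{b,e},{b,g},{b,d,g},{b,e,g}} U256={{b,d},{b,e},{e,g},{b,d,g},{b,e,g},{e,f,g}} U345={{b,d,g},{b,e,g}} U346={{a,c},{b,g},{b,d,g},{b,e,g}} U356={{e,g},{b,d,g},{b,e,g},{e,f,g}} U456={{b,d},{b,e},{c,e},{b,d,g},{b,e,g}}
  U1234={{b,e,g}} U1235={{e,g},{b,e,g},{e,f,g}} U1236={{a,g},{e,g},{a,f,g},{b,e,g},{e,f,g}} U1245={{b,e},{b,e,g}} U1246={{b,e},{b,e,g}} U1256={{b,e},{e,g},{b,e,g},{e,f,g}} U1345={{b,e,g}} U1346={{a,c},{b,e,g}} U1356={{e,g},{b,e,g},{e,f,g}} U1456={{b,e},{c,e},{b,e,g}} U2345={{b,d,g},{b,e,g}} U2346={{b,g},{b,d,g},{b,e,g}} U2356={{e,g},{b,d,g},{b,e,g},{e,f,g}} U2456={{b,d},{b,e},{b,d,g},{b,e,g}} U3456={{b,d,g},{b,e,g}}
  U12345={{b,e,g}} U12346={{b,e,g}} U12356={{e,g},{b,e,g},{e,f,g}} U12456={{b,e},{b,e,g}} U13456={{b,e,g}} U23456={{b,d,g},{b,e,g}}
  U123456={{b,e,g}}
components per intersection:
  U1: {{a},{e},{f},{a,c},{a,f},{a,g},{b,e},{c,e},{e,f},{e,g},{f,g},{a,f,g},{b,e,g},{e,f,g}}
  U2: {{b},{d},{g},{a,g},{b,d},{b,e},{b,g},{d,g},{e,g},{f,g},{a,f,g},{b,d,g},{b,e,g},{e,f,g}}
  U3: {{a},{g},{a,c},{a,f},{a,g},{b,g},{d,g},{e,g},{f,g},{a,f,g},{b,d,g},{b,e,g},{e,f,g}}
  U4: {{b},{b,d},{b,e},{b,g},{b,d,g},{b,e,g}} {{c},{a,c},{c,e}}
  U5: {{d},{b,d},{d,g},{b,d,g}} {{e},{b,e},{c,e},{e,f},{e,g},{b,e,g},{e,f,g}}
  U6: {{a},{a,c},{a,f},{a,g},{a,f,g}} {{b},{e},{b,d},{b,e},{b,g},{c,e},{e,f},{e,g},{b,d,g},{b,e,g},{e,f,g}}
  U12: {{a,g},{b,e},{e,g},{f,g},{a,f,g},{b,e,g},{e,f,g}}
  U13: {{a},{a,c},{a,f},{a,g},{e,g},{f,g},{a,f,g},{b,e,g},{e,f,g}}
  U14: {{a,c}} {{b,e},{b,e,g}} {{c,e}}
  U15: {{e},{b,e},{c,e},{e,f},{e,g},{b,e,g},{e,f,g}}
  U16: {{a},{a,c},{a,f},{a,g},{a,f,g}} {{e},{b,e},{c,e},{e,f},{e,g},{b,e,g},{e,f,g}}
  U23: {{g},{a,g},{b,g},{d,g},{e,g},{f,g},{a,f,g},{b,d,g},{b,e,g},{e,f,g}}
  U24: {{b},{b,d},{b,e},{b,g},{b,d,g},{b,e,g}}
  U25: {{d},{b,d},{d,g},{b,d,g}} {{b,e},{e,g},{b,e,g},{e,f,g}}
  U26: {{b},{b,d},{b,e},{b,g},{e,g},{b,d,g},{b,e,g},{e,f,g}} {{a,g},{a,f,g}}
  U34: {{a,c}} {{b,g},{b,d,g},{b,e,g}}
  U35: {{d,g},{b,d,g}} {{e,g},{b,e,g},{e,f,g}}
  U36: {{a},{a,c},{a,f},{a,g},{a,f,g}} {{b,g},{e,g},{b,d,g},{b,e,g},{e,f,g}}
  U45: {{b,d},{b,d,g}} {{b,e},{b,e,g}} {{c,e}}
  U46: {{b},{b,d},{b,e},{b,g},{b,d,g},{b,e,g}} {{a,c}} {{c,e}}
  U56: {{e},{b,e},{c,e},{e,f},{e,g},{b,e,g},{e,f,g}} {{b,d},{b,d,g}}
  U123: {{a,g},{e,g},{f,g},{a,f,g},{b,e,g},{e,f,g}}
  U124: {{b,e},{b,e,g}}
  U125: {{b,e},{e,g},{b,e,g},{e,f,g}}
  U126: {{a,g},{a,f,g}} {{b,e},{e,g},{b,e,g},{e,f,g}}
  U134: {{a,c}} {{b,e,g}}
  U135: {{e,g},{b,e,g},{e,f,g}}
  U136: {{a},{a,c},{a,f},{a,g},{a,f,g}} {{e,g},{b,e,g},{e,f,g}}
  U145: {{b,e},{b,e,g}} {{c,e}}
  U146: {{a,c}} {{b,e},{b,e,g}} {{c,e}}
  U156: {{e},{b,e},{c,e},{e,f},{e,g},{b,e,g},{e,f,g}}
  U234: {{b,g},{b,d,g},{b,e,g}}
  U235: {{d,g},{b,d,g}} {{e,g},{b,e,g},{e,f,g}}
  U236: {{a,g},{a,f,g}} {{b,g},{e,g},{b,d,g},{b,e,g},{e,f,g}}
  U245: {{b,d},{b,d,g}} {{b,e},{b,e,g}}
  U246: {{b},{b,d},{b,e},{b,g},{b,d,g},{b,e,g}}
  U256: {{b,d},{b,d,g}} {{b,e},{e,g},{b,e,g},{e,f,g}}
  U345: {{b,d,g}} {{b,e,g}}
  U346: {{a,c}} {{b,g},{b,d,g},{b,e,g}}
  U356: {{e,g},{b,e,g},{e,f,g}} {{b,d,g}}
  U456: {{b,d},{b,d,g}} {{b,e},{b,e,g}} {{c,e}}
  U1234: {{b,e,g}}
  U1235: {{e,g},{b,e,g},{e,f,g}}
  U1236: {{a,g},{a,f,g}} {{e,g},{b,e,g},{e,f,g}}
  U1245: {{b,e},{b,e,g}}
  U1246: {{b,e},{b,e,g}}
  U1256: {{b,e},{e,g},{b,e,g},{e,f,g}}
  U1345: {{b,e,g}}
  U1346: {{a,c}} {{b,e,g}}
  U1356: {{e,g},{b,e,g},{e,f,g}}
  U1456: {{b,e},{b,e,g}} {{c,e}}
  U2345: {{b,d,g}} {{b,e,g}}
  U2346: {{b,g},{b,d,g},{b,e,g}}
  U2356: {{e,g},{b,e,g},{e,f,g}} {{b,d,g}}
  U2456: {{b,d},{b,d,g}} {{b,e},{b,e,g}}
  U3456: {{b,d,g}} {{b,e,g}}
  U12345: {{b,e,g}}
  U12346: {{b,e,g}}
  U12356: {{e,g},{b,e,g},{e,f,g}}
  U12456: {{b,e},{b,e,g}}
  U13456: {{b,e,g}}
  U23456: {{b,d,g}} {{b,e,g}}
  U123456: {{b,e,g}}
C dims 9,28,35,22; δ0: rk 8, SNF 1^8; δ1: rk 19, SNF 1^19; δ2: rk 16, SNF 1^16
Ȟ^0 = (9 − 8) − 0 = 1, so Ȟ^0 ≅ Z
Ȟ^1 = (28 − 19) − 8 = 1, so Ȟ^1 ≅ Z
Ȟ^2 = (35 − 16) − 19 = 0, so Ȟ^2 ≅ 0
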